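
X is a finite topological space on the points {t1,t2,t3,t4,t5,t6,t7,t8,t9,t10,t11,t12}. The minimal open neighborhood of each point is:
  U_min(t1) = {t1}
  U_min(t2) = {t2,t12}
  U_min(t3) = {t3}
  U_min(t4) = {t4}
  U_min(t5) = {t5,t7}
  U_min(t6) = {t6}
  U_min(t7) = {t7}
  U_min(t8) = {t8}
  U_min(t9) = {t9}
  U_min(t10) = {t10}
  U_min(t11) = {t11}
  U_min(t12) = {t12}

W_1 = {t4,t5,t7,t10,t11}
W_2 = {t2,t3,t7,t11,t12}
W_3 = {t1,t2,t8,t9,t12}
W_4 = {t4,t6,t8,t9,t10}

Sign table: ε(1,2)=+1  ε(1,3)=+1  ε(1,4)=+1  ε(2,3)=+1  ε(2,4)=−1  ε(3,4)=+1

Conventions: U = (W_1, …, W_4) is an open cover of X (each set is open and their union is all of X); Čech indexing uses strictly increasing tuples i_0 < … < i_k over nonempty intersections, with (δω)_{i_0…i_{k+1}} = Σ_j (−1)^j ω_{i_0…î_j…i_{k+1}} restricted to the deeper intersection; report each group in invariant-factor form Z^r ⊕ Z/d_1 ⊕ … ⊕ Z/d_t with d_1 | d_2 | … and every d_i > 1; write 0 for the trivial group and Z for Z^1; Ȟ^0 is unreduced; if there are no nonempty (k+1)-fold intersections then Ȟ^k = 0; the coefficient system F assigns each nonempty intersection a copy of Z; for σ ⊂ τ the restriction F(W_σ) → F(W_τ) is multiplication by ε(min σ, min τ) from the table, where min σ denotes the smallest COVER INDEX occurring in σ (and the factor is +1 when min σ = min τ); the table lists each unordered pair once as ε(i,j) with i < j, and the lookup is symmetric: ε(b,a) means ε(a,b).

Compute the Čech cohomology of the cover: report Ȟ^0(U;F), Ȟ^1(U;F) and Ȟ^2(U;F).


nonempty intersections:
  W12={t7,t11} W14={t4,t10} W23={t2,t12} W34={t8,t9}
C dims 4,4; δ0: rk 3, SNF 1^3
Ȟ^0: (4−3)−0=1 ⇒ Z
Ȟ^1: (4−0)−3=1 ⇒ Z
Ȟ^2: (0−0)−0=0 ⇒ 0

Ȟ^0 ≅ Z; Ȟ^1 ≅ Z; Ȟ^2 ≅ 0


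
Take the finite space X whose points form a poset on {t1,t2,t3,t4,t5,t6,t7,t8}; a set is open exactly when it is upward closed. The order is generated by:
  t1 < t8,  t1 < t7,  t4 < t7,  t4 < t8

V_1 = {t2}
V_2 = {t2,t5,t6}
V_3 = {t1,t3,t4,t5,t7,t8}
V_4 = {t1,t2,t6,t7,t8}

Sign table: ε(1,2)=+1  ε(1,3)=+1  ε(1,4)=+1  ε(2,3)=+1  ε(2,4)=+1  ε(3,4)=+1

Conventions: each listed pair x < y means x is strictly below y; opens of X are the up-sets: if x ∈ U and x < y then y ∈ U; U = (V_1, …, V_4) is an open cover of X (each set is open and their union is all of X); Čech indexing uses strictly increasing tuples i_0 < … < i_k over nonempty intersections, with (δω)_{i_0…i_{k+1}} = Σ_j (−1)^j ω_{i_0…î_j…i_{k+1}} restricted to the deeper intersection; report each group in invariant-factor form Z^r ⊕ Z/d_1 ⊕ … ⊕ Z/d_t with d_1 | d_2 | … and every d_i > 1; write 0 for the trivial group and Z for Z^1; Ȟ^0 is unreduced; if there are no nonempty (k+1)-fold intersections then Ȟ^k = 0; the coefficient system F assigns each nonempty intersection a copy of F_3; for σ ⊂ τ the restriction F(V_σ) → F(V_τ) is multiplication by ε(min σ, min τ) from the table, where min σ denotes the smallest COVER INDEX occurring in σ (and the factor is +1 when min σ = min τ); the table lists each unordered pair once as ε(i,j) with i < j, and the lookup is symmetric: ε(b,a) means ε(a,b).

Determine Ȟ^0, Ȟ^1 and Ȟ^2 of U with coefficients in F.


nerve of the cover:
  V12={t2} V14={t2} V23={t5} V24={t2,t6} V34={t1,t7,t8}
  V124={t2}
C dims 4,5,1; δ0: rk_F3 3; δ1: rk_F3 1
Ȟ^0 = (4 − 3) − 0 = 1, so Ȟ^0 ≅ Z/3
Ȟ^1 = (5 − 1) − 3 = 1, so Ȟ^1 ≅ Z/3
Ȟ^2 = (1 − 0) − 1 = 0, so Ȟ^2 ≅ 0

Ȟ^0 ≅ Z/3; Ȟ^1 ≅ Z/3; Ȟ^2 ≅ 0


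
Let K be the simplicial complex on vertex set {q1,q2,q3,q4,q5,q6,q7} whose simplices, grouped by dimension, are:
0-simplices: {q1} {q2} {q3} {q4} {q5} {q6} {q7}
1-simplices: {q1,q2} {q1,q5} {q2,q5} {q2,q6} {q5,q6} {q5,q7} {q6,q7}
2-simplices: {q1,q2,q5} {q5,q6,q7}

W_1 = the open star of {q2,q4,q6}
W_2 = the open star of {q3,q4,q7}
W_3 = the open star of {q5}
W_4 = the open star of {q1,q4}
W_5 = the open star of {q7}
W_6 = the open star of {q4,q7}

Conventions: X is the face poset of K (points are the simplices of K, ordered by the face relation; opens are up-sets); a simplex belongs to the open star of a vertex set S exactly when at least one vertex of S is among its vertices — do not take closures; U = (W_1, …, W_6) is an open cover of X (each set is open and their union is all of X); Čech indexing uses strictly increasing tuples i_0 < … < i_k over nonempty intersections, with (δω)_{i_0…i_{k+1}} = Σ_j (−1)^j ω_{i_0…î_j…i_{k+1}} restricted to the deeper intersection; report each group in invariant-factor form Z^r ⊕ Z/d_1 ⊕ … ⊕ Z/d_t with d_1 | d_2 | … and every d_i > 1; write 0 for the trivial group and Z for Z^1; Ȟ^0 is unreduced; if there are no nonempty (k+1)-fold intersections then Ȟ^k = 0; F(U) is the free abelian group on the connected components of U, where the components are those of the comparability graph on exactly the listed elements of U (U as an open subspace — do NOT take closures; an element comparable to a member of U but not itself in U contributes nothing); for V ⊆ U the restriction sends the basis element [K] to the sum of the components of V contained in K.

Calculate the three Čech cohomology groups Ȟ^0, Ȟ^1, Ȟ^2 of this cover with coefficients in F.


Ȟ^0(U;F) ≅ Z^3,  Ȟ^1(U;F) ≅ Z,  Ȟ^2(U;F) ≅ 0

nerve simplices:
  W1={{q2},{q4},{q6},{q1,q2},{q2,q5},{q2,q6},{q5,q6},{q6,q7},{q1,q2,q5},{q5,q6,q7}} W2={{q3},{q4},{q7},{q5,q7},{q6,q7},{q5,q6,q7}} W3={{q5},{q1,q5},{q2,q5},{q5,q6},{q5,q7},{q1,q2,q5},{q5,q6,q7}} W4={{q1},{q4},{q1,q2},{q1,q5},{q1,q2,q5}} W5={{q7},{q5,q7},{q6,q7},{q5,q6,q7}} W6={{q4},{q7},{q5,q7},{q6,q7},{q5,q6,q7}}
  W12={{q4},{q6,q7},{q5,q6,q7}} W13={{q2,q5},{q5,q6},{q1,q2,q5},{q5,q6,q7}} W14={{q4},{q1,q2},{q1,q2,q5}} W15={{q6,q7},{q5,q6,q7}} W16={{q4},{q6,q7},{q5,q6,q7}} W23={{q5,q7},{q5,q6,q7}} W24={{q4}} W25={{q7},{q5,q7},{q6,q7},{q5,q6,q7}} W26={{q4},{q7},{q5,q7},{q6,q7},{q5,q6,q7}} W34={{q1,q5},{q1,q2,q5}} W35={{q5,q7},{q5,q6,q7}} W36={{q5,q7},{q5,q6,q7}} W46={{q4}} W56={{q7},{q5,q7},{q6,q7},{q5,q6,q7}}
  W123={{q5,q6,q7}} W124={{q4}} W125={{q6,q7},{q5,q6,q7}} W126={{q4},{q6,q7},{q5,q6,q7}} W134={{q1,q2,q5}} W135={{q5,q6,q7}} W136={{q5,q6,q7}} W146={{q4}} W156={{q6,q7},{q5,q6,q7}} W235={{q5,q7},{q5,q6,q7}} W236={{q5,q7},{q5,q6,q7}} W246={{q4}} W256={{q7},{q5,q7},{q6,q7},{q5,q6,q7}} W356={{q5,q7},{q5,q6,q7}}
  W1235={{q5,q6,q7}} W1236={{q5,q6,q7}} W1246={{q4}} W1256={{q6,q7},{q5,q6,q7}} W1356={{q5,q6,q7}} W2356={{q5,q7},{q5,q6,q7}}
  W12356={{q5,q6,q7}}
components per intersection:
  W1: {{q2},{q6},{q1,q2},{q2,q5},{q2,q6},{q5,q6},{q6,q7},{q1,q2,q5},{q5,q6,q7}} {{q4}}
  W2: {{q3}} {{q4}} {{q7},{q5,q7},{q6,q7},{q5,q6,q7}}
  W3: {{q5},{q1,q5},{q2,q5},{q5,q6},{q5,q7},{q1,q2,q5},{q5,q6,q7}}
  W4: {{q1},{q1,q2},{q1,q5},{q1,q2,q5}} {{q4}}
  W5: {{q7},{q5,q7},{q6,q7},{q5,q6,q7}}
  W6: {{q4}} {{q7},{q5,q7},{q6,q7},{q5,q6,q7}}
  W12: {{q4}} {{q6,q7},{q5,q6,q7}}
  W13: {{q2,q5},{q1,q2,q5}} {{q5,q6},{q5,q6,q7}}
  W14: {{q4}} {{q1,q2},{q1,q2,q5}}
  W15: {{q6,q7},{q5,q6,q7}}
  W16: {{q4}} {{q6,q7},{q5,q6,q7}}
  W23: {{q5,q7},{q5,q6,q7}}
  W24: {{q4}}
  W25: {{q7},{q5,q7},{q6,q7},{q5,q6,q7}}
  W26: {{q4}} {{q7},{q5,q7},{q6,q7},{q5,q6,q7}}
  W34: {{q1,q5},{q1,q2,q5}}
  W35: {{q5,q7},{q5,q6,q7}}
  W36: {{q5,q7},{q5,q6,q7}}
  W46: {{q4}}
  W56: {{q7},{q5,q7},{q6,q7},{q5,q6,q7}}
  W123: {{q5,q6,q7}}
  W124: {{q4}}
  W125: {{q6,q7},{q5,q6,q7}}
  W126: {{q4}} {{q6,q7},{q5,q6,q7}}
  W134: {{q1,q2,q5}}
  W135: {{q5,q6,q7}}
  W136: {{q5,q6,q7}}
  W146: {{q4}}
  W156: {{q6,q7},{q5,q6,q7}}
  W235: {{q5,q7},{q5,q6,q7}}
  W236: {{q5,q7},{q5,q6,q7}}
  W246: {{q4}}
  W256: {{q7},{q5,q7},{q6,q7},{q5,q6,q7}}
  W356: {{q5,q7},{q5,q6,q7}}
  W1235: {{q5,q6,q7}}
  W1236: {{q5,q6,q7}}
  W1246: {{q4}}
  W1256: {{q6,q7},{q5,q6,q7}}
  W1356: {{q5,q6,q7}}
  W2356: {{q5,q7},{q5,q6,q7}}
  W12356: {{q5,q6,q7}}
C dims 11,19,15,6; δ0: rk 8, SNF 1^8; δ1: rk 10, SNF 1^10; δ2: rk 5, SNF 1^5
degree 0: 11−8−0 = 3 → Ȟ^0 ≅ Z^3
degree 1: 19−10−8 = 1 → Ȟ^1 ≅ Z
degree 2: 15−5−10 = 0 → Ȟ^2 ≅ 0


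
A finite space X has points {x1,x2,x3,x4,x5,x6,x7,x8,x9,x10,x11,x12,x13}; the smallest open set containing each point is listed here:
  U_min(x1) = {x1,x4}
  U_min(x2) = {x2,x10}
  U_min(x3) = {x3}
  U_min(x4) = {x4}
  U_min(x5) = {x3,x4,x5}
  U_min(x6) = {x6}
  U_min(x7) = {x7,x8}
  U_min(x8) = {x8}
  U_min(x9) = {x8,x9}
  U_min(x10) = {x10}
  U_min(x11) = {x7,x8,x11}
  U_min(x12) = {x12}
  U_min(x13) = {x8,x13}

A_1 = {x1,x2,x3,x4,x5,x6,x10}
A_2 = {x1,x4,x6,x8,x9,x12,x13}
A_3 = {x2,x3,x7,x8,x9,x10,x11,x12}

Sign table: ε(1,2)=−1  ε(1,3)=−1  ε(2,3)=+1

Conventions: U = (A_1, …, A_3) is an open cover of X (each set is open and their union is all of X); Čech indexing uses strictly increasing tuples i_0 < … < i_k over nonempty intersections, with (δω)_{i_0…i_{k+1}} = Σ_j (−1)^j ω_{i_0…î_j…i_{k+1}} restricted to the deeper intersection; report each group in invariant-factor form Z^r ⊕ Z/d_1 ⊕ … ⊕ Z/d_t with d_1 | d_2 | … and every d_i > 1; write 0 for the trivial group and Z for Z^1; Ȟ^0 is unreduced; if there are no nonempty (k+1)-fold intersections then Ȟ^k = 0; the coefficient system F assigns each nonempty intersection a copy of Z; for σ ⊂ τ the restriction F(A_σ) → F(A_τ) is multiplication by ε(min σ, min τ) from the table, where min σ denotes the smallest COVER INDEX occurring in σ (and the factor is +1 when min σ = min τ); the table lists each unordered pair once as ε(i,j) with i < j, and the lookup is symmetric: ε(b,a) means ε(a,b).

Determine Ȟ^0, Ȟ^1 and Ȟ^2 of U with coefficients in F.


nerve of the cover:
  A12={x1,x4,x6} A13={x2,x3,x10} A23={x8,x9,x12}
C dims 3,3; δ0: rk 2, SNF 1^2
Ȟ^0 = (3 − 2) − 0 = 1, so Ȟ^0 ≅ Z
Ȟ^1 = (3 − 0) − 2 = 1, so Ȟ^1 ≅ Z
Ȟ^2 = (0 − 0) − 0 = 0, so Ȟ^2 ≅ 0

Ȟ^0 = Z, Ȟ^1 = Z and Ȟ^2 = 0


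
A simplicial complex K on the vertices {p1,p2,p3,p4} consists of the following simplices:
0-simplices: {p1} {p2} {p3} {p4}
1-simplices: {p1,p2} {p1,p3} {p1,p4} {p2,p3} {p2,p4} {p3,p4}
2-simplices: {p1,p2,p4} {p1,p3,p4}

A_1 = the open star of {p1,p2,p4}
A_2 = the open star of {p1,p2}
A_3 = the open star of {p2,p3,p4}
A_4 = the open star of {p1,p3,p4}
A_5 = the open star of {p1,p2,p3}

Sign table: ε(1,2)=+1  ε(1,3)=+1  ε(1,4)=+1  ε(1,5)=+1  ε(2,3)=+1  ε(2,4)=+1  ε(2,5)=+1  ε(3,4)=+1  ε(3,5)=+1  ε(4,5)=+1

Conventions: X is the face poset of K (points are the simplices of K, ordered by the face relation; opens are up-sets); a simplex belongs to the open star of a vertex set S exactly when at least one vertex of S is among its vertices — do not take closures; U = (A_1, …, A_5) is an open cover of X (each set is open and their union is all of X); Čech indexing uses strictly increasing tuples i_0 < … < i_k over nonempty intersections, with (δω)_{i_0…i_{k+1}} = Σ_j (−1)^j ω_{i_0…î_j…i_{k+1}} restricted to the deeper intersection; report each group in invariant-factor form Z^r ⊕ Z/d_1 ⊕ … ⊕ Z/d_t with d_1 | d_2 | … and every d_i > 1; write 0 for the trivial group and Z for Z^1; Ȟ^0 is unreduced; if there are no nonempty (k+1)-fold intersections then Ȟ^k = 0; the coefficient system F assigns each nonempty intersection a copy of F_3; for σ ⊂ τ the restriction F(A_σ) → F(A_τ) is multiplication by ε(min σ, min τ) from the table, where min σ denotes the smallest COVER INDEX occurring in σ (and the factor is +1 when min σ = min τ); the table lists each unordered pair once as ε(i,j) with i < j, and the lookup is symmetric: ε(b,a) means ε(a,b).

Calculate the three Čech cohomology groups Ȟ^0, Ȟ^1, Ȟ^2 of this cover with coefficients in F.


nonempty overlaps:
  A1={{p1},{p2},{p4},{p1,p2},{p1,p3},{p1,p4},{p2,p3},{p2,p4},{p3,p4},{p1,p2,p4},{p1,p3,p4}} A2={{p1},{p2},{p1,p2},{p1,p3},{p1,p4},{p2,p3},{p2,p4},{p1,p2,p4},{p1,p3,p4}} A3={{p2},{p3},{p4},{p1,p2},{p1,p3},{p1,p4},{p2,p3},{p2,p4},{p3,p4},{p1,p2,p4},{p1,p3,p4}} A4={{p1},{p3},{p4},{p1,p2},{p1,p3},{p1,p4},{p2,p3},{p2,p4},{p3,p4},{p1,p2,p4},{p1,p3,p4}} A5={{p1},{p2},{p3},{p1,p2},{p1,p3},{p1,p4},{p2,p3},{p2,p4},{p3,p4},{p1,p2,p4},{p1,p3,p4}}
  A12={{p1},{p2},{p1,p2},{p1,p3},{p1,p4},{p2,p3},{p2,p4},{p1,p2,p4},{p1,p3,p4}} A13={{p2},{p4},{p1,p2},{p1,p3},{p1,p4},{p2,p3},{p2,p4},{p3,p4},{p1,p2,p4},{p1,p3,p4}} A14={{p1},{p4},{p1,p2},{p1,p3},{p1,p4},{p2,p3},{p2,p4},{p3,p4},{p1,p2,p4},{p1,p3,p4}} A15={{p1},{p2},{p1,p2},{p1,p3},{p1,p4},{p2,p3},{p2,p4},{p3,p4},{p1,p2,p4},{p1,p3,p4}} A23={{p2},{p1,p2},{p1,p3},{p1,p4},{p2,p3},{p2,p4},{p1,p2,p4},{p1,p3,p4}} A24={{p1},{p1,p2},{p1,p3},{p1,p4},{p2,p3},{p2,p4},{p1,p2,p4},{p1,p3,p4}} A25={{p1},{p2},{p1,p2},{p1,p3},{p1,p4},{p2,p3},{p2,p4},{p1,p2,p4},{p1,p3,p4}} A34={{p3},{p4},{p1,p2},{p1,p3},{p1,p4},{p2,p3},{p2,p4},{p3,p4},{p1,p2,p4},{p1,p3,p4}} A35={{p2},{p3},{p1,p2},{p1,p3},{p1,p4},{p2,p3},{p2,p4},{p3,p4},{p1,p2,p4},{p1,p3,p4}} A45={{p1},{p3},{p1,p2},{p1,p3},{p1,p4},{p2,p3},{p2,p4},{p3,p4},{p1,p2,p4},{p1,p3,p4}}
  A123={{p2},{p1,p2},{p1,p3},{p1,p4},{p2,p3},{p2,p4},{p1,p2,p4},{p1,p3,p4}} A124={{p1},{p1,p2},{p1,p3},{p1,p4},{p2,p3},{p2,p4},{p1,p2,p4},{p1,p3,p4}} A125={{p1},{p2},{p1,p2},{p1,p3},{p1,p4},{p2,p3},{p2,p4},{p1,p2,p4},{p1,p3,p4}} A134={{p4},{p1,p2},{p1,p3},{p1,p4},{p2,p3},{p2,p4},{p3,p4},{p1,p2,p4},{p1,p3,p4}} A135={{p2},{p1,p2},{p1,p3},{p1,p4},{p2,p3},{p2,p4},{p3,p4},{p1,p2,p4},{p1,p3,p4}} A145={{p1},{p1,p2},{p1,p3},{p1,p4},{p2,p3},{p2,p4},{p3,p4},{p1,p2,p4},{p1,p3,p4}} A234={{p1,p2},{p1,p3},{p1,p4},{p2,p3},{p2,p4},{p1,p2,p4},{p1,p3,p4}} A235={{p2},{p1,p2},{p1,p3},{p1,p4},{p2,p3},{p2,p4},{p1,p2,p4},{p1,p3,p4}} A245={{p1},{p1,p2},{p1,p3},{p1,p4},{p2,p3},{p2,p4},{p1,p2,p4},{p1,p3,p4}} A345={{p3},{p1,p2},{p1,p3},{p1,p4},{p2,p3},{p2,p4},{p3,p4},{p1,p2,p4},{p1,p3,p4}}
  A1234={{p1,p2},{p1,p3},{p1,p4},{p2,p3},{p2,p4},{p1,p2,p4},{p1,p3,p4}} A1235={{p2},{p1,p2},{p1,p3},{p1,p4},{p2,p3},{p2,p4},{p1,p2,p4},{p1,p3,p4}} A1245={{p1},{p1,p2},{p1,p3},{p1,p4},{p2,p3},{p2,p4},{p1,p2,p4},{p1,p3,p4}} A1345={{p1,p2},{p1,p3},{p1,p4},{p2,p3},{p2,p4},{p3,p4},{p1,p2,p4},{p1,p3,p4}} A2345={{p1,p2},{p1,p3},{p1,p4},{p2,p3},{p2,p4},{p1,p2,p4},{p1,p3,p4}}
  A12345={{p1,p2},{p1,p3},{p1,p4},{p2,p3},{p2,p4},{p1,p2,p4},{p1,p3,p4}}
C dims 5,10,10,5; δ0: rk_F3 4; δ1: rk_F3 6; δ2: rk_F3 4
degree 0: 5−4−0 = 1 → Ȟ^0 ≅ Z/3
degree 1: 10−6−4 = 0 → Ȟ^1 ≅ 0
degree 2: 10−4−6 = 0 → Ȟ^2 ≅ 0

Ȟ^0 ≅ Z/3, Ȟ^1 ≅ 0, Ȟ^2 ≅ 0


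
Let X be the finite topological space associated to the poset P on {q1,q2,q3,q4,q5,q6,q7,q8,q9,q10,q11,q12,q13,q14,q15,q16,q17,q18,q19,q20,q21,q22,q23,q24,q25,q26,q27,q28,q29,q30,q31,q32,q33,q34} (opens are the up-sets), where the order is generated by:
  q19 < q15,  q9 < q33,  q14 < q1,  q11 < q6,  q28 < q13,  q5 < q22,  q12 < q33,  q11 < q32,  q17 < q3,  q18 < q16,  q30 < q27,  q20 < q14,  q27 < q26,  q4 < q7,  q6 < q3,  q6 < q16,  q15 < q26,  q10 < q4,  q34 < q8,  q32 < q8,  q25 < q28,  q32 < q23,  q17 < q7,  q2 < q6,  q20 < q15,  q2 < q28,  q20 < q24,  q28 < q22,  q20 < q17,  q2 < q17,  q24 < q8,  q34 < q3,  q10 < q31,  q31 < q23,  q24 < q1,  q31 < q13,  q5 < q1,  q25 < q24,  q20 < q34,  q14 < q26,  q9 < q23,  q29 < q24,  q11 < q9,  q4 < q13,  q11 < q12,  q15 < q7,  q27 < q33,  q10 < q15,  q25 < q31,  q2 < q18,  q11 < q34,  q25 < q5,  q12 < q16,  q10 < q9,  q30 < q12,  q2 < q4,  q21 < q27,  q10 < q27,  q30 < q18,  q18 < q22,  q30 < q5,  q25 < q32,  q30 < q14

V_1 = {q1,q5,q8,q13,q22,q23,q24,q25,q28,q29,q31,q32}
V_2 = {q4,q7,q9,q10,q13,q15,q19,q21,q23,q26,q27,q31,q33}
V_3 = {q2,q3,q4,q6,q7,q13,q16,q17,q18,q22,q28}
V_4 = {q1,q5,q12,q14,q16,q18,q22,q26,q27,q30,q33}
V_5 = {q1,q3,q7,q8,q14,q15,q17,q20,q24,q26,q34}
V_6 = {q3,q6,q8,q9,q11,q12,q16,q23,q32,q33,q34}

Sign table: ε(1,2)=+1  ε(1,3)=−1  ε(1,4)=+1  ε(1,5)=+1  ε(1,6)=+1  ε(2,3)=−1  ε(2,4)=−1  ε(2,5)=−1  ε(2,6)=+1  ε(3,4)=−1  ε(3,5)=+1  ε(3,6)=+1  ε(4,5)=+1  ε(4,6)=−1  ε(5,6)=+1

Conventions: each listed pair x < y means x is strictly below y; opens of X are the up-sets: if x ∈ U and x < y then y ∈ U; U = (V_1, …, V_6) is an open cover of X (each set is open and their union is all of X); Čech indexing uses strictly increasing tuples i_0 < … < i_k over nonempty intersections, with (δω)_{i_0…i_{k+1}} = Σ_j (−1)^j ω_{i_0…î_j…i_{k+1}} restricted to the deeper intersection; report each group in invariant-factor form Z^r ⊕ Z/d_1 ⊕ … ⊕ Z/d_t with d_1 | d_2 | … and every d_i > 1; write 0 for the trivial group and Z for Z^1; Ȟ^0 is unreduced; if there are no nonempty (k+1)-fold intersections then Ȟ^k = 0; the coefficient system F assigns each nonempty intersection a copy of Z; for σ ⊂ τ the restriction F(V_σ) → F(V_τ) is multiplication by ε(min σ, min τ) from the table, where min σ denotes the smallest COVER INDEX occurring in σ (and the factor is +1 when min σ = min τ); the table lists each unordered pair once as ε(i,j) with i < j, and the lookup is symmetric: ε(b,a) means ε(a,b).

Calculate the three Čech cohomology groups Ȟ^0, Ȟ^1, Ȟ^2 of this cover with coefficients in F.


Ȟ^0 ≅ 0; Ȟ^1 ≅ Z/2; Ȟ^2 ≅ Z

cover nerve:
  V12={q13,q23,q31} V13={q13,q22,q28} V14={q1,q5,q22} V15={q1,q8,q24} V16={q8,q23,q32} V23={q4,q7,q13} V24={q26,q27,q33} V25={q7,q15,q26} V26={q9,q23,q33} V34={q16,q18,q22} V35={q3,q7,q17} V36={q3,q6,q16} V45={q1,q14,q26} V46={q12,q16,q33} V56={q3,q8,q34}
  V123={q13} V126={q23} V134={q22} V145={q1} V156={q8} V235={q7} V245={q26} V246={q33} V346={q16} V356={q3}
C dims 6,15,10; δ0: rk 6, SNF 1^5·2; δ1: rk 9, SNF 1^9
Ȟ^0: (6−6)−0=0 ⇒ 0
Ȟ^1: (15−9)−6=0 plus torsion [2] ⇒ Z/2
Ȟ^2: (10−0)−9=1 ⇒ Z


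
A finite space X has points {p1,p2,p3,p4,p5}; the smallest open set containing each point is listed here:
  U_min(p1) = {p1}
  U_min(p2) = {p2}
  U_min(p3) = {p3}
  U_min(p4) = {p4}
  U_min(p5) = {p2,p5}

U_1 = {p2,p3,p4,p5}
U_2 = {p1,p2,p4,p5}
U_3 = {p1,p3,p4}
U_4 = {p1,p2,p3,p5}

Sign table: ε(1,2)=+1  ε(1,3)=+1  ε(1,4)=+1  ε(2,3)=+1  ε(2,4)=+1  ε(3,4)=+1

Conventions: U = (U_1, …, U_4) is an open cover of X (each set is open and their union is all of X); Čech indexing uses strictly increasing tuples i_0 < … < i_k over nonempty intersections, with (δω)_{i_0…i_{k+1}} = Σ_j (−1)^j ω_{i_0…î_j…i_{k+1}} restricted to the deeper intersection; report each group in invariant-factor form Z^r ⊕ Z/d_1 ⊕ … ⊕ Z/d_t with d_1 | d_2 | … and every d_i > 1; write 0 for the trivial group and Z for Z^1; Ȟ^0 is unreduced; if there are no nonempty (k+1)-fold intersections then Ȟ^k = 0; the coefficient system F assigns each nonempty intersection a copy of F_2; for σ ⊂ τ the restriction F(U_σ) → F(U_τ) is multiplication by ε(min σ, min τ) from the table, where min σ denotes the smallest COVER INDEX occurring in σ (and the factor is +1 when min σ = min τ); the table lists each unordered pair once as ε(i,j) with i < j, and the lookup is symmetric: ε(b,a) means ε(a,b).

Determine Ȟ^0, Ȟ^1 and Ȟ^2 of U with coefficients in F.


Ȟ^0(U;F) ≅ Z/2,  Ȟ^1(U;F) ≅ 0,  Ȟ^2(U;F) ≅ Z/2

intersection data:
  U12={p2,p4,p5} U13={p3,p4} U14={p2,p3,p5} U23={p1,p4} U24={p1,p2,p5} U34={p1,p3}
  U123={p4} U124={p2,p5} U134={p3} U234={p1}
C dims 4,6,4; δ0: rk_F2 3; δ1: rk_F2 3
Ȟ^0 = (4 − 3) − 0 = 1, so Ȟ^0 ≅ Z/2
Ȟ^1 = (6 − 3) − 3 = 0, so Ȟ^1 ≅ 0
Ȟ^2 = (4 − 0) − 3 = 1, so Ȟ^2 ≅ Z/2


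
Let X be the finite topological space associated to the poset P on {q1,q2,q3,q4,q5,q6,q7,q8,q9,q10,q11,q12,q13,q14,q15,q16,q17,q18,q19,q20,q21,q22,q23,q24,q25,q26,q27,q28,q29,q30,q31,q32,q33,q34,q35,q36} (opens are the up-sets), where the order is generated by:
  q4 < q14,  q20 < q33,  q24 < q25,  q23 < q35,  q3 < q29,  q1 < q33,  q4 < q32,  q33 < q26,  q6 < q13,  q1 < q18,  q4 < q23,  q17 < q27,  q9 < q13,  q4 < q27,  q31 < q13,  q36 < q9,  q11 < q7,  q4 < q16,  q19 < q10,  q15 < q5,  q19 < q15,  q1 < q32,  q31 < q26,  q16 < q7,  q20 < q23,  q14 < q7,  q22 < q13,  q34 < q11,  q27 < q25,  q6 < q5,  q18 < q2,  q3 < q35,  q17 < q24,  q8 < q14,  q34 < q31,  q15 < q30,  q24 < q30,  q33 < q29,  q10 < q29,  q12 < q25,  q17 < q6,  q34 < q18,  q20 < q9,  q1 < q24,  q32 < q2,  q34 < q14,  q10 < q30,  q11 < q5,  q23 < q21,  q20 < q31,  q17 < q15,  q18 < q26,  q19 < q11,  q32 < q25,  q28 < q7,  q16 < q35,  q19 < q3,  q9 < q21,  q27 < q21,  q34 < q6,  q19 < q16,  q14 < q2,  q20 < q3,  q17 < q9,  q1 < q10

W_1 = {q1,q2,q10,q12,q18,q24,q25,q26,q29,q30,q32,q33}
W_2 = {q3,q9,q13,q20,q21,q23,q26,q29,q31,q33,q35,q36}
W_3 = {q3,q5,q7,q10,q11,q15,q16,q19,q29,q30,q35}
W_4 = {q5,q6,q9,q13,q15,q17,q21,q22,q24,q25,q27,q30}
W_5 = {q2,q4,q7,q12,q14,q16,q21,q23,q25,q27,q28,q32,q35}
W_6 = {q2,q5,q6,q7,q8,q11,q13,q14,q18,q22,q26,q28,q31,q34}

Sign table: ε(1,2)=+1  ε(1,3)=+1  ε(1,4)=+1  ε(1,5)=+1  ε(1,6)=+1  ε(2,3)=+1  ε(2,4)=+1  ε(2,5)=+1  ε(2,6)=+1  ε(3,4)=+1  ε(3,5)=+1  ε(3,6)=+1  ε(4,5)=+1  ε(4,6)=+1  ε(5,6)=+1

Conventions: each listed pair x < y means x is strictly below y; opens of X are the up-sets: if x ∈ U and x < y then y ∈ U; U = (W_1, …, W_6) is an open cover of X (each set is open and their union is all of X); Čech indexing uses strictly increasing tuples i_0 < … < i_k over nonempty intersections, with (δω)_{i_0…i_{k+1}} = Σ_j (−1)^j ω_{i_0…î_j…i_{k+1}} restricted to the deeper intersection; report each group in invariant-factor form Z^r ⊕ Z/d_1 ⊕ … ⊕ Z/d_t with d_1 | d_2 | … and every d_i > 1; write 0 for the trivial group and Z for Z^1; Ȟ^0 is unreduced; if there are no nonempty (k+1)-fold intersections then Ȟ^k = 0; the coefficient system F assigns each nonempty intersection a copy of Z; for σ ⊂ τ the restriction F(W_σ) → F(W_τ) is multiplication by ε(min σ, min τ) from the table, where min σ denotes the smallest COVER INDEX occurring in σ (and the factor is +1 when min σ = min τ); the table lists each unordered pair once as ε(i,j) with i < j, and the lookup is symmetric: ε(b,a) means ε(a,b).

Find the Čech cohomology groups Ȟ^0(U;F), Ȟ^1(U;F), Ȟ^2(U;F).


nerve of the cover:
  W12={q26,q29,q33} W13={q10,q29,q30} W14={q24,q25,q30} W15={q2,q12,q25,q32} W16={q2,q18,q26} W23={q3,q29,q35} W24={q9,q13,q21} W25={q21,q23,q35} W26={q13,q26,q31} W34={q5,q15,q30} W35={q7,q16,q35} W36={q5,q7,q11} W45={q21,q25,q27} W46={q5,q6,q13,q22} W56={q2,q7,q14,q28}
  W123={q29} W126={q26} W134={q30} W145={q25} W156={q2} W235={q35} W245={q21} W246={q13} W346={q5} W356={q7}
C dims 6,15,10; δ0: rk 5, SNF 1^5; δ1: rk 10, SNF 1^9·2
Ȟ^0 = (6 − 5) − 0 = 1, so Ȟ^0 ≅ Z
Ȟ^1 = (15 − 10) − 5 = 0, so Ȟ^1 ≅ 0
Ȟ^2 = (10 − 0) − 10 = 0 plus torsion [2], so Ȟ^2 ≅ Z/2

Ȟ^0(U;F) ≅ Z,  Ȟ^1(U;F) ≅ 0,  Ȟ^2(U;F) ≅ Z/2


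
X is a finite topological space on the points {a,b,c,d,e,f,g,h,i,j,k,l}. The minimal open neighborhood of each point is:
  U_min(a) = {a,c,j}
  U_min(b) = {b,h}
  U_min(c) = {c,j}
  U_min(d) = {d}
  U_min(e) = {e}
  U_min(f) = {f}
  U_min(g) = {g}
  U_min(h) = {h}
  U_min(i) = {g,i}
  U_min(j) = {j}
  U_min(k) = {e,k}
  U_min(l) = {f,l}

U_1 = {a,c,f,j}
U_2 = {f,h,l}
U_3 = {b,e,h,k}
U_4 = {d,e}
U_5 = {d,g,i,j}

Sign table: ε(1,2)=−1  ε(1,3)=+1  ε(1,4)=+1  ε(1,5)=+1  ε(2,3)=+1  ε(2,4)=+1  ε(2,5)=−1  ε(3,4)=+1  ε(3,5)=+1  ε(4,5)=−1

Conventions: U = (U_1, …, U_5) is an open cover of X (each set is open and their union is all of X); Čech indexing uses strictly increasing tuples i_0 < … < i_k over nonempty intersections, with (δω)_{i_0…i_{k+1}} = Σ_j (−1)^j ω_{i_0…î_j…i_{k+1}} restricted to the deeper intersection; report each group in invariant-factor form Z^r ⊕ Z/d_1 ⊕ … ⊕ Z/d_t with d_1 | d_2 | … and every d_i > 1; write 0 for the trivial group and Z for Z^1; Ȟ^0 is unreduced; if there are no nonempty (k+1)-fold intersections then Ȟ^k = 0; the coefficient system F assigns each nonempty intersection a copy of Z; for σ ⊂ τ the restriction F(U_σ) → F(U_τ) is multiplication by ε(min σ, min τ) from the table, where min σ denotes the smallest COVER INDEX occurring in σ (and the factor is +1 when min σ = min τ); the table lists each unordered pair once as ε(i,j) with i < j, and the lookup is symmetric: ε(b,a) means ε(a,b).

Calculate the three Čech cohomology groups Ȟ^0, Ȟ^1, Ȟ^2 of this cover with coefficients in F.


Ȟ^0 = Z; Ȟ^1 = Z; Ȟ^2 = 0

nonempty intersections:
  U12={f} U15={j} U23={h} U34={e} U45={d}
C dims 5,5; δ0: rk 4, SNF 1^4
Ȟ^0: (5−4)−0=1 ⇒ Z
Ȟ^1: (5−0)−4=1 ⇒ Z
Ȟ^2: (0−0)−0=0 ⇒ 0


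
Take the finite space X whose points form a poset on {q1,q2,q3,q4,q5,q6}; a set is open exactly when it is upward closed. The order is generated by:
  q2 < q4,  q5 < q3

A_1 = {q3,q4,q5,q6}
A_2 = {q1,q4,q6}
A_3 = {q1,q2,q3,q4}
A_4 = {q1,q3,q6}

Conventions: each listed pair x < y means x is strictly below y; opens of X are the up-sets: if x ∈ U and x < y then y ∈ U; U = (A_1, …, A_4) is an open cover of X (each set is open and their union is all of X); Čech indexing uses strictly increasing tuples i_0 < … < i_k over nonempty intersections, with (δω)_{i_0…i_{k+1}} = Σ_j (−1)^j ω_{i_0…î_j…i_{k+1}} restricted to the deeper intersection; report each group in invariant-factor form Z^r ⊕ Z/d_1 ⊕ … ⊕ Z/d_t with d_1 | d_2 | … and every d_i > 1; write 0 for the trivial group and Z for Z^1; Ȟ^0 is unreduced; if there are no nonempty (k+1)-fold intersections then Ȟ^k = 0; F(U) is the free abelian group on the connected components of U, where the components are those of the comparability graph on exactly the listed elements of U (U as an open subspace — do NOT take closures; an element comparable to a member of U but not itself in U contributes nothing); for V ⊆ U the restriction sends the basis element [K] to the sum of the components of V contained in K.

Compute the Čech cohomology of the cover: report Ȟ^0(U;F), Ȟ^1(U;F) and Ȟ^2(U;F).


nonempty intersections:
  A12={q4,q6} A13={q3,q4} A14={q3,q6} A23={q1,q4} A24={q1,q6} A34={q1,q3}
  A123={q4} A124={q6} A134={q3} A234={q1}
components per intersection:
  A1: {q3,q5} {q4} {q6}
  A2: {q1} {q4} {q6}
  A3: {q1} {q2,q4} {q3}
  A4: {q1} {q3} {q6}
  A12: {q4} {q6}
  A13: {q3} {q4}
  A14: {q3} {q6}
  A23: {q1} {q4}
  A24: {q1} {q6}
  A34: {q1} {q3}
  A123: {q4}
  A124: {q6}
  A134: {q3}
  A234: {q1}
C dims 12,12,4; δ0: rk 8, SNF 1^8; δ1: rk 4, SNF 1^4
Ȟ^0: (12−8)−0=4 ⇒ Z^4
Ȟ^1: (12−4)−8=0 ⇒ 0
Ȟ^2: (4−0)−4=0 ⇒ 0

Ȟ^0 ≅ Z^4; Ȟ^1 ≅ 0; Ȟ^2 ≅ 0


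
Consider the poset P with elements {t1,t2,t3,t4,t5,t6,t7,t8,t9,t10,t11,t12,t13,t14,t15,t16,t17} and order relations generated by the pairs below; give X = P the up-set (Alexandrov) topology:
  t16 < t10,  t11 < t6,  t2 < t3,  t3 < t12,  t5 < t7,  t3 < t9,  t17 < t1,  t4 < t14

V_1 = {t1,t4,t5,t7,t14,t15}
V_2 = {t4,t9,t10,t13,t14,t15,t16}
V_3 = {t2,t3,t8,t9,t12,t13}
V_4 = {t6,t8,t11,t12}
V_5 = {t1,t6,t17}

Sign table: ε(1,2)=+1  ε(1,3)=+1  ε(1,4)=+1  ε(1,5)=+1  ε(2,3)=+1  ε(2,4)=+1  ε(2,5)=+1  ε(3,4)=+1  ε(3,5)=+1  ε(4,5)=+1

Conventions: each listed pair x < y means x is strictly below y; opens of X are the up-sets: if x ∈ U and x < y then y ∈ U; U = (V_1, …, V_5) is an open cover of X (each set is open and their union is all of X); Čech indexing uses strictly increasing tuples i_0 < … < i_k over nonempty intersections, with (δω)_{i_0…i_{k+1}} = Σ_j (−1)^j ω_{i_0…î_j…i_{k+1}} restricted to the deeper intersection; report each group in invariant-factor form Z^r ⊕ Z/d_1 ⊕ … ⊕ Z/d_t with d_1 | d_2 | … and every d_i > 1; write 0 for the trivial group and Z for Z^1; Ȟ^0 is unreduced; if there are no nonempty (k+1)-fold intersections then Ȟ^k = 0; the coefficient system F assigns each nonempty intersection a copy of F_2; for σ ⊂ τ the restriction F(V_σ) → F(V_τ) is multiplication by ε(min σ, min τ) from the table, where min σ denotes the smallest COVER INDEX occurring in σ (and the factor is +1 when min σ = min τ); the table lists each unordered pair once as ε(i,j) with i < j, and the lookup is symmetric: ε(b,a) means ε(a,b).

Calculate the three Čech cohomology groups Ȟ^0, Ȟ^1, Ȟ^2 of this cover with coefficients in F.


cover nerve:
  V12={t4,t14,t15} V15={t1} V23={t9,t13} V34={t8,t12} V45={t6}
C dims 5,5; δ0: rk_F2 4
Ȟ^0: (5−4)−0=1 ⇒ Z/2
Ȟ^1: (5−0)−4=1 ⇒ Z/2
Ȟ^2: (0−0)−0=0 ⇒ 0

Ȟ^0 = Z/2, Ȟ^1 = Z/2 and Ȟ^2 = 0


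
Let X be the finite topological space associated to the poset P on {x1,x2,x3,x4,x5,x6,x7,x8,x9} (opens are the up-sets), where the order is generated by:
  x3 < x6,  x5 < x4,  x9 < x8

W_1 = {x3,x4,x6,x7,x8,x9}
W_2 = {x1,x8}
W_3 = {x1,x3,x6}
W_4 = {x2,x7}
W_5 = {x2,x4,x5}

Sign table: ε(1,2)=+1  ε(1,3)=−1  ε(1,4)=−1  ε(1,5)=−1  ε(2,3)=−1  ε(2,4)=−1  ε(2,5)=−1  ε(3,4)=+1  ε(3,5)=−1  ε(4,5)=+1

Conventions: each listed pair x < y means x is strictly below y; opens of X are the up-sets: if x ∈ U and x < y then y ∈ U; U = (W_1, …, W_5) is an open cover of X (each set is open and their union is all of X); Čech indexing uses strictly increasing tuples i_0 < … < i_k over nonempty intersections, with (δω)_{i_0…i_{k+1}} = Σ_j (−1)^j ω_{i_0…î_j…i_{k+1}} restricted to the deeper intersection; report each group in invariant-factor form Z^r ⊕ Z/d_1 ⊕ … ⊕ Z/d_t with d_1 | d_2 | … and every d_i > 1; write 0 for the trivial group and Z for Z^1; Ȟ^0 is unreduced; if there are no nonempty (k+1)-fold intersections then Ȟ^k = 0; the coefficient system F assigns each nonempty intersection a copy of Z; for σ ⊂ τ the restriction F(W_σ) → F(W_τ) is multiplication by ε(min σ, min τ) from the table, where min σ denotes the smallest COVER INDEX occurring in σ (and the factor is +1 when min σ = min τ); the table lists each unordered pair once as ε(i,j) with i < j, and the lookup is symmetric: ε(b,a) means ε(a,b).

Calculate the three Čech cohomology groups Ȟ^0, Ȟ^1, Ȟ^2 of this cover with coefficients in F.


nonempty intersections:
  W12={x8} W13={x3,x6} W14={x7} W15={x4} W23={x1} W45={x2}
C dims 5,6; δ0: rk 4, SNF 1^4
Ȟ^0: (5−4)−0=1 ⇒ Z
Ȟ^1: (6−0)−4=2 ⇒ Z^2
Ȟ^2: (0−0)−0=0 ⇒ 0

Ȟ^0 = Z, Ȟ^1 = Z^2 and Ȟ^2 = 0


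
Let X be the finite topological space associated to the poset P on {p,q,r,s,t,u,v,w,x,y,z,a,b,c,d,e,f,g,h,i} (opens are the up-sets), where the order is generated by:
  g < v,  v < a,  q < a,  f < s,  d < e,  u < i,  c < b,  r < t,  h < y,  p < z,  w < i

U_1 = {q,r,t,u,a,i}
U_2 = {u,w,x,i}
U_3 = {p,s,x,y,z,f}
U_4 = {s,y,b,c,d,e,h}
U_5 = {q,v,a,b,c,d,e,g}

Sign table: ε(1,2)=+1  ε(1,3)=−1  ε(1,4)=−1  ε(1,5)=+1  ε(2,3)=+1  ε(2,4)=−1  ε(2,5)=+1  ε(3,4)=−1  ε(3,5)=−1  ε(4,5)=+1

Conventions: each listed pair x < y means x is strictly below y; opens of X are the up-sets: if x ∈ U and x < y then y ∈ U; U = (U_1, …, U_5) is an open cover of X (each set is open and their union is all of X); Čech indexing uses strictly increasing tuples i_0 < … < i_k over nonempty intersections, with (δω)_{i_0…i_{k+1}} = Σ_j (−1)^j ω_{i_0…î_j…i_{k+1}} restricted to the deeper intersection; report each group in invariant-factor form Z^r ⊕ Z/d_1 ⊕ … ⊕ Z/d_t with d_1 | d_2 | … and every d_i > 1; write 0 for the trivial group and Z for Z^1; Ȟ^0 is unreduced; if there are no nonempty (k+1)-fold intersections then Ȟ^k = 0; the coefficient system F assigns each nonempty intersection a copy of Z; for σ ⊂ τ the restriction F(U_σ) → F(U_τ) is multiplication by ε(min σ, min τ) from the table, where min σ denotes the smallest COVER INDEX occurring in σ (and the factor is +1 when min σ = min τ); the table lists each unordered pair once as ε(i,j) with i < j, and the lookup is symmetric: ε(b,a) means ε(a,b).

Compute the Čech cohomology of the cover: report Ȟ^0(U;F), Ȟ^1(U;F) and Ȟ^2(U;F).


nonempty intersections:
  U12={u,i} U15={q,a} U23={x} U34={s,y} U45={b,c,d,e}
C dims 5,5; δ0: rk 5, SNF 1^4·2
Ȟ^0: (5−5)−0=0 ⇒ 0
Ȟ^1: (5−0)−5=0 plus torsion [2] ⇒ Z/2
Ȟ^2: (0−0)−0=0 ⇒ 0

Ȟ^0 ≅ 0,  Ȟ^1 ≅ Z/2,  Ȟ^2 ≅ 0


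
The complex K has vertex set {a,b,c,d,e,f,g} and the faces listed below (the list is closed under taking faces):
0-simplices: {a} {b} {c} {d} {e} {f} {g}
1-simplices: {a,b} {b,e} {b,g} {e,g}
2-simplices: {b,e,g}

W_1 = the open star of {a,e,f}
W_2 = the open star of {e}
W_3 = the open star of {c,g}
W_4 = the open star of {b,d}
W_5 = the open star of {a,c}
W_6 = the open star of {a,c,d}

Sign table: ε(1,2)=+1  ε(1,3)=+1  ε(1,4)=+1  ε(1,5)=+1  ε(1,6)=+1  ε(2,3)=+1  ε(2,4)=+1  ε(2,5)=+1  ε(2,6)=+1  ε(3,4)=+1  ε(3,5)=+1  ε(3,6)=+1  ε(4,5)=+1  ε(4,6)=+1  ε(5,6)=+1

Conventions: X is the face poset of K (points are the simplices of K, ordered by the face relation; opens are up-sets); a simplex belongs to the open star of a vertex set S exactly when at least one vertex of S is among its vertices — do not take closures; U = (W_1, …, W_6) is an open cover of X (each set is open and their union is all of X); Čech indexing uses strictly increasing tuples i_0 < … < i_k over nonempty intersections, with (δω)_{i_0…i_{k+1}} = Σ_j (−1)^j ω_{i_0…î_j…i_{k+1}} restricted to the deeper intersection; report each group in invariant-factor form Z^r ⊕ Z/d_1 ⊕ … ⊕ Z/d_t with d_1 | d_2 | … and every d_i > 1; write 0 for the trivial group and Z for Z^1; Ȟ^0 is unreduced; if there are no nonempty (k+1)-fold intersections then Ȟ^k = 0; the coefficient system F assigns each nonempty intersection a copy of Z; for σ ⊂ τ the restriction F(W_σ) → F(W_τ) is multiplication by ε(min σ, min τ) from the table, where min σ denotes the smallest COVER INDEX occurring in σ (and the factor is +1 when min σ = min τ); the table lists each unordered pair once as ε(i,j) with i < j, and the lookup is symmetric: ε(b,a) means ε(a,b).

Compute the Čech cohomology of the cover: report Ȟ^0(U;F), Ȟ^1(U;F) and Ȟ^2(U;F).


Ȟ^0(U;F) ≅ Z, Ȟ^1(U;F) ≅ Z, Ȟ^2(U;F) ≅ 0

nonempty overlaps:
  W1={{a},{e},{f},{a,b},{b,e},{e,g},{b,e,g}} W2={{e},{b,e},{e,g},{b,e,g}} W3={{c},{g},{b,g},{e,g},{b,e,g}} W4={{b},{d},{a,b},{b,e},{b,g},{b,e,g}} W5={{a},{c},{a,b}} W6={{a},{c},{d},{a,b}}
  W12={{e},{b,e},{e,g},{b,e,g}} W13={{e,g},{b,e,g}} W14={{a,b},{b,e},{b,e,g}} W15={{a},{a,b}} W16={{a},{a,b}} W23={{e,g},{b,e,g}} W24={{b,e},{b,e,g}} W34={{b,g},{b,e,g}} W35={{c}} W36={{c}} W45={{a,b}} W46={{d},{a,b}} W56={{a},{c},{a,b}}
  W123={{e,g},{b,e,g}} W124={{b,e},{b,e,g}} W134={{b,e,g}} W145={{a,b}} W146={{a,b}} W156={{a},{a,b}} W234={{b,e,g}} W356={{c}} W456={{a,b}}
  W1234={{b,e,g}} W1456={{a,b}}
C dims 6,13,9,2; δ0: rk 5, SNF 1^5; δ1: rk 7, SNF 1^7; δ2: rk 2, SNF 1^2
degree 0: 6−5−0 = 1 → Ȟ^0 ≅ Z
degree 1: 13−7−5 = 1 → Ȟ^1 ≅ Z
degree 2: 9−2−7 = 0 → Ȟ^2 ≅ 0


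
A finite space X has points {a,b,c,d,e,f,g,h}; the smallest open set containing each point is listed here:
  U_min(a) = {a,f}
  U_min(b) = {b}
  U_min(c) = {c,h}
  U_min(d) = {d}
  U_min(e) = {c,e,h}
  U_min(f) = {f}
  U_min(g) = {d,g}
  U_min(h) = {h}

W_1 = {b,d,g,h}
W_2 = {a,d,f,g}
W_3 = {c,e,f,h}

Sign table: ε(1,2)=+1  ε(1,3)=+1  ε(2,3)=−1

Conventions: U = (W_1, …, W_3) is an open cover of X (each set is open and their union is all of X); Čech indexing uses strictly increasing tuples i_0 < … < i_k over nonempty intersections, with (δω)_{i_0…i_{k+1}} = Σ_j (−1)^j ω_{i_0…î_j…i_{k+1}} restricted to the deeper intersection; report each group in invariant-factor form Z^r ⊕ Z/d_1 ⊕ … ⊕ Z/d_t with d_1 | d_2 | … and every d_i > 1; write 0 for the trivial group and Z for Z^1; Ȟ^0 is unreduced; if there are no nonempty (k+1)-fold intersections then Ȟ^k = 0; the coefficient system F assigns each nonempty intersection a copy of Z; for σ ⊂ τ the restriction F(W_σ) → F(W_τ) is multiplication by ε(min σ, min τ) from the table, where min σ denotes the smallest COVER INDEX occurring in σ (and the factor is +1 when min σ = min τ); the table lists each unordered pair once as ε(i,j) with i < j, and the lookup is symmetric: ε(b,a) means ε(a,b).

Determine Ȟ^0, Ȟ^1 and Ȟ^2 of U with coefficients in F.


nerve of the cover:
  W12={d,g} W13={h} W23={f}
C dims 3,3; δ0: rk 3, SNF 1^2·2
Ȟ^0 = (3 − 3) − 0 = 0, so Ȟ^0 ≅ 0
Ȟ^1 = (3 − 0) − 3 = 0 plus torsion [2], so Ȟ^1 ≅ Z/2
Ȟ^2 = (0 − 0) − 0 = 0, so Ȟ^2 ≅ 0

Ȟ^0 ≅ 0, Ȟ^1 ≅ Z/2 and Ȟ^2 ≅ 0


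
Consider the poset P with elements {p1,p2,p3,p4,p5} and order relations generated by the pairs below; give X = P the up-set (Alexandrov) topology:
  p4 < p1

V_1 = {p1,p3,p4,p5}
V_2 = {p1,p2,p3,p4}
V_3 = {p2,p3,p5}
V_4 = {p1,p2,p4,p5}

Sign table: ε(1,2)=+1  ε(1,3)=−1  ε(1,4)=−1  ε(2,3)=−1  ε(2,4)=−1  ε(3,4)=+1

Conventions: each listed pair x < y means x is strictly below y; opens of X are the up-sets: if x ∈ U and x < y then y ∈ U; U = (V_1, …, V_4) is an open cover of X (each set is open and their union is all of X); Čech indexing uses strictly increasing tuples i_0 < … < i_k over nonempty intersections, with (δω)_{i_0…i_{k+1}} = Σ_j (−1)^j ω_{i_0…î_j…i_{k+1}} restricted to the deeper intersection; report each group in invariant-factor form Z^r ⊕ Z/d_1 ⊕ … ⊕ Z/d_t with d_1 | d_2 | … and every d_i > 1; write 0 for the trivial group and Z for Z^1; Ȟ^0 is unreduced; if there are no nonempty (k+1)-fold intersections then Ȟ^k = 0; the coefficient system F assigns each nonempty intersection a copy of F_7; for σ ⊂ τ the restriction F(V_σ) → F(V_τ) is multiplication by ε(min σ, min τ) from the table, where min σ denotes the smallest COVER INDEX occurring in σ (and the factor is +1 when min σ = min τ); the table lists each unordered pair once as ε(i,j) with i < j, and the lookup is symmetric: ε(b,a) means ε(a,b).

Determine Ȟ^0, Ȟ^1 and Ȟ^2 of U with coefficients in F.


nonempty overlaps:
  V12={p1,p3,p4} V13={p3,p5} V14={p1,p4,p5} V23={p2,p3} V24={p1,p2,p4} V34={p2,p5}
  V123={p3} V124={p1,p4} V134={p5} V234={p2}
C dims 4,6,4; δ0: rk_F7 3; δ1: rk_F7 3
degree 0: 4−3−0 = 1 → Ȟ^0 ≅ Z/7
degree 1: 6−3−3 = 0 → Ȟ^1 ≅ 0
degree 2: 4−0−3 = 1 → Ȟ^2 ≅ Z/7

Ȟ^0 = Z/7, Ȟ^1 = 0 and Ȟ^2 = Z/7


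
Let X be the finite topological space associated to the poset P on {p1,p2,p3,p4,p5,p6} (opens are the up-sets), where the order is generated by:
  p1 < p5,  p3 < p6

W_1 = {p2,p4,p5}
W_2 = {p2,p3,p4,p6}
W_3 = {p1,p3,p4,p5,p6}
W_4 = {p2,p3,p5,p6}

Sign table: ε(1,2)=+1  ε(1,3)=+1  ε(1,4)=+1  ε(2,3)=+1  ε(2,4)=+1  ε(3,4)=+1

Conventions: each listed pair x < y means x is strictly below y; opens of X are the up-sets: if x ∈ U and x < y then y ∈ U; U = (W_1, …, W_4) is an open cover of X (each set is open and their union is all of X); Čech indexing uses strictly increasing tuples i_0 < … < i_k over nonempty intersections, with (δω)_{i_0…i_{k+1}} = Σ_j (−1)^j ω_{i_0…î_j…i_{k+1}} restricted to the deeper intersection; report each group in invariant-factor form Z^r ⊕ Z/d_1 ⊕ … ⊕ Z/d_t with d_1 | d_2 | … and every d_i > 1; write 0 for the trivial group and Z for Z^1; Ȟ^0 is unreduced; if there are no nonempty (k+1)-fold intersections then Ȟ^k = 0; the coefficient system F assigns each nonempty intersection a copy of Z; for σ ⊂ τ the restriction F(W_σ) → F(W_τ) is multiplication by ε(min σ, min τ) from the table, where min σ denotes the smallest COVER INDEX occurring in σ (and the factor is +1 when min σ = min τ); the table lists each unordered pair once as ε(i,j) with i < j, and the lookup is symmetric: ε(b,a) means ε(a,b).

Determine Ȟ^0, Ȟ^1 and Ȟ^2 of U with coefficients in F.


nonempty overlaps:
  W12={p2,p4} W13={p4,p5} W14={p2,p5} W23={p3,p4,p6} W24={p2,p3,p6} W34={p3,p5,p6}
  W123={p4} W124={p2} W134={p5} W234={p3,p6}
C dims 4,6,4; δ0: rk 3, SNF 1^3; δ1: rk 3, SNF 1^3
degree 0: 4−3−0 = 1 → Ȟ^0 ≅ Z
degree 1: 6−3−3 = 0 → Ȟ^1 ≅ 0
degree 2: 4−0−3 = 1 → Ȟ^2 ≅ Z

Ȟ^0(U;F) ≅ Z, Ȟ^1(U;F) ≅ 0 and Ȟ^2(U;F) ≅ Z


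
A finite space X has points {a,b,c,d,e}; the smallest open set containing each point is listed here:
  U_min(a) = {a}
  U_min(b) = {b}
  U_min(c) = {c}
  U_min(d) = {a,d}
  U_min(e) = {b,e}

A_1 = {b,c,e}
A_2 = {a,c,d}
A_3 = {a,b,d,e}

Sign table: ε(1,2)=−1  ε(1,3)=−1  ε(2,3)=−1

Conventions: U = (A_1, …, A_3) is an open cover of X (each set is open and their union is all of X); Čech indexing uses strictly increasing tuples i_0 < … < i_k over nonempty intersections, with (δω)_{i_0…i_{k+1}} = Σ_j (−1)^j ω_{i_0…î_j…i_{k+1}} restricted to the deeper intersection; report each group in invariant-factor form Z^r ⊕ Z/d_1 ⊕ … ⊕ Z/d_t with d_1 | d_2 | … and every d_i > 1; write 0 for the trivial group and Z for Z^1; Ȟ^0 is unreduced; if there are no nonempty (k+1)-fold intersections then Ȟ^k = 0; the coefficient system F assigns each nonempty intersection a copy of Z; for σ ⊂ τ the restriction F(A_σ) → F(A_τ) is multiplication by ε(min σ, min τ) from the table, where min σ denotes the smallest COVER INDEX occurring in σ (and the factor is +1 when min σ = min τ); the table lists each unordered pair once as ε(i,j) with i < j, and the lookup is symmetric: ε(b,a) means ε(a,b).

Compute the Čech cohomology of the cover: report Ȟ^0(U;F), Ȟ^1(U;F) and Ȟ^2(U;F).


Ȟ^0 ≅ 0, Ȟ^1 ≅ Z/2, Ȟ^2 ≅ 0

nonempty intersections:
  A12={c} A13={b,e} A23={a,d}
C dims 3,3; δ0: rk 3, SNF 1^2·2
Ȟ^0: (3−3)−0=0 ⇒ 0
Ȟ^1: (3−0)−3=0 plus torsion [2] ⇒ Z/2
Ȟ^2: (0−0)−0=0 ⇒ 0
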